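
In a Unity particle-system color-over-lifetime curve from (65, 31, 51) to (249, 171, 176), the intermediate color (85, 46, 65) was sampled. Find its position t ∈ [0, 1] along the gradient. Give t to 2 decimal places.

0.11

Invert the lerp on the R channel (largest span, 184): t = (85 − 65) / (249 − 65) = 20/184 = 0.1087.
Check on G: (46 − 31)/(171 − 31) = 0.1071 ✓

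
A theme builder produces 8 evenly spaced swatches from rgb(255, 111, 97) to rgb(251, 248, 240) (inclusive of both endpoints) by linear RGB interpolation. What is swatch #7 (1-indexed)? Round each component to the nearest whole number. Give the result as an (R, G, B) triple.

With 8 swatches and endpoints inclusive, swatch 7 sits at t = (7 − 1)/(8 − 1) = 6/7 ≈ 0.8571.
R = 255 + 0.8571 × (251 − 255) = 251.572 → 252
G = 111 + 0.8571 × (248 − 111) = 228.423 → 228
B = 97 + 0.8571 × (240 − 97) = 219.565 → 220

(252, 228, 220)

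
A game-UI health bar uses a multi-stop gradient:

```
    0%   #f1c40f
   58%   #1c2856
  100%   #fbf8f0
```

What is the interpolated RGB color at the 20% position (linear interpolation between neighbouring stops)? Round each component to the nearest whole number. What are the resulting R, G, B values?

(168, 142, 39)

20% lies between the 0% and 58% stops, so the local fraction is t = (20 − 0)/(58 − 0) = 20/58 ≈ 0.3448.
#f1c40f → (241, 196, 15); #1c2856 → (28, 40, 86).
R = 241 + 0.3448 × (28 − 241) = 167.558 → 168
G = 196 + 0.3448 × (40 − 196) = 142.211 → 142
B = 15 + 0.3448 × (86 − 15) = 39.481 → 39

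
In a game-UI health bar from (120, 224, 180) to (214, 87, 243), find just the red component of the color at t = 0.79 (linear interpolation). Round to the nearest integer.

194

R = 120 + 0.79 × (214 − 120) = 194.26 → 194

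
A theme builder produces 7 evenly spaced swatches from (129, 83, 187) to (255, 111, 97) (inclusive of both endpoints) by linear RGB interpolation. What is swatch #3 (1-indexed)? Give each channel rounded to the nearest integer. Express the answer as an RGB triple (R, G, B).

With 7 swatches and endpoints inclusive, swatch 3 sits at t = (3 − 1)/(7 − 1) = 2/6 ≈ 0.3333.
R = 129 + 0.3333 × (255 − 129) = 170.996 → 171
G = 83 + 0.3333 × (111 − 83) = 92.332 → 92
B = 187 + 0.3333 × (97 − 187) = 157.003 → 157

(171, 92, 157)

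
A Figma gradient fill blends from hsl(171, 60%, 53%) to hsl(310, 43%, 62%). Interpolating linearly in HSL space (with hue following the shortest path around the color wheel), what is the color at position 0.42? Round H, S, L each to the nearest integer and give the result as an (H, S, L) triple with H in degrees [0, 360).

(229, 53, 57)

Hue arc: Δh = 310 − 171 = 139° (|Δh| ≤ 180, already the shorter path).
H = 171 + 0.42 × (139) = 229.38 → 229°
S = 60 + 0.42 × (43 − 60) = 52.86 → 53%
L = 53 + 0.42 × (62 − 53) = 56.78 → 57%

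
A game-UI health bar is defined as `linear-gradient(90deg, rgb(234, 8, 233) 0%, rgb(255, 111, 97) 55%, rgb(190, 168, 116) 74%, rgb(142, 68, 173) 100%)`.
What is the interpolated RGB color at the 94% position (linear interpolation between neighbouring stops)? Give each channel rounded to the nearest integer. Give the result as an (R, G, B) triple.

94% lies between the 74% and 100% stops, so the local fraction is t = (94 − 74)/(100 − 74) = 20/26 ≈ 0.7692.
R = 190 + 0.7692 × (142 − 190) = 153.078 → 153
G = 168 + 0.7692 × (68 − 168) = 91.08 → 91
B = 116 + 0.7692 × (173 − 116) = 159.844 → 160

(153, 91, 160)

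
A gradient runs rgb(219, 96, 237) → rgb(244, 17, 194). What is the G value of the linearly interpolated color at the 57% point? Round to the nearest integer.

G = 96 + 0.57 × (17 − 96) = 50.97 → 51

51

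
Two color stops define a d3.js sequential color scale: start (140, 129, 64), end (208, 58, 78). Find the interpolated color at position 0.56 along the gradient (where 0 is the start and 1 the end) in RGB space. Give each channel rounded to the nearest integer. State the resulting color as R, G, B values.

R = 140 + 0.56 × (208 − 140) = 140 + 0.56 × 68 = 178.08 → 178
G = 129 + 0.56 × (58 − 129) = 129 + 0.56 × -71 = 89.24 → 89
B = 64 + 0.56 × (78 − 64) = 64 + 0.56 × 14 = 71.84 → 72

(178, 89, 72)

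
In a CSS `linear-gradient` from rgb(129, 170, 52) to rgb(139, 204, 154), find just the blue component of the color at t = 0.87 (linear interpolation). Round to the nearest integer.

141

B = 52 + 0.87 × (154 − 52) = 140.74 → 141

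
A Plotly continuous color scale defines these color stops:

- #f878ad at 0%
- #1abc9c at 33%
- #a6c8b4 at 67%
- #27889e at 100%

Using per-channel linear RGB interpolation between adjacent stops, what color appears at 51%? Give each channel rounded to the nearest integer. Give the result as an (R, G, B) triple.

51% lies between the 33% and 67% stops, so the local fraction is t = (51 − 33)/(67 − 33) = 18/34 ≈ 0.5294.
#1abc9c → (26, 188, 156); #a6c8b4 → (166, 200, 180).
R = 26 + 0.5294 × (166 − 26) = 100.116 → 100
G = 188 + 0.5294 × (200 − 188) = 194.353 → 194
B = 156 + 0.5294 × (180 − 156) = 168.706 → 169

(100, 194, 169)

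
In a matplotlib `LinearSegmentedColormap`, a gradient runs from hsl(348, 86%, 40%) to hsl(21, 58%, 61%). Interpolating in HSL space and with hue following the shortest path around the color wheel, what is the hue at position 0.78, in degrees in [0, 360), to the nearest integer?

14

Hue: 21 − 348 = -327°, but |-327| > 180 so the shorter arc goes the other way: Δh = -327 + 360 = 33°.
H = 348 + 0.78 × (33) = 373.74 → 374 → 374 mod 360 = 14°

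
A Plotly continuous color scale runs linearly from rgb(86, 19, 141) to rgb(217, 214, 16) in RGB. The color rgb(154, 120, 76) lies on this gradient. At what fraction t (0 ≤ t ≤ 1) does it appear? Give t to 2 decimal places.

0.52

Invert the lerp on the G channel (largest span, 195): t = (120 − 19) / (214 − 19) = 101/195 = 0.51795.
Check on R: (154 − 86)/(217 − 86) = 0.5191 ✓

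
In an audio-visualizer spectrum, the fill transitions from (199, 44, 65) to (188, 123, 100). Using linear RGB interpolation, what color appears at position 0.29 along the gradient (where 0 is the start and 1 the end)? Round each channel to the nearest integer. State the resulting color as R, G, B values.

(196, 67, 75)

R = 199 + 0.29 × (188 − 199) = 199 + 0.29 × -11 = 195.81 → 196
G = 44 + 0.29 × (123 − 44) = 44 + 0.29 × 79 = 66.91 → 67
B = 65 + 0.29 × (100 − 65) = 65 + 0.29 × 35 = 75.15 → 75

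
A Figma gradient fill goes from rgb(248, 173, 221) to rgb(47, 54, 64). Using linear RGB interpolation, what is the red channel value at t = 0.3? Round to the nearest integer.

188

R = 248 + 0.3 × (47 − 248) = 187.7 → 188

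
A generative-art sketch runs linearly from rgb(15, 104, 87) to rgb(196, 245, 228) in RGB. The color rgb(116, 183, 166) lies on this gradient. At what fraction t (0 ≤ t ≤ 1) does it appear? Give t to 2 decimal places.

Invert the lerp on the R channel (largest span, 181): t = (116 − 15) / (196 − 15) = 101/181 = 0.55801.
Check on G: (183 − 104)/(245 − 104) = 0.5603 ✓

0.56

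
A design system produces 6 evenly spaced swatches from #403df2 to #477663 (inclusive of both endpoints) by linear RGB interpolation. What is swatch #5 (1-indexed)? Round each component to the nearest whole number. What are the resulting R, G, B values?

(70, 107, 128)

With 6 swatches and endpoints inclusive, swatch 5 sits at t = (5 − 1)/(6 − 1) = 4/5 ≈ 0.8.
#403df2 → (64, 61, 242); #477663 → (71, 118, 99).
R = 64 + 0.8 × (71 − 64) = 69.6 → 70
G = 61 + 0.8 × (118 − 61) = 106.6 → 107
B = 242 + 0.8 × (99 − 242) = 127.6 → 128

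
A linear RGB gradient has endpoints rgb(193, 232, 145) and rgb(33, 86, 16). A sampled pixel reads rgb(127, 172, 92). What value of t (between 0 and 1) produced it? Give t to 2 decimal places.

0.41

Invert the lerp on the R channel (largest span, 160): t = (127 − 193) / (33 − 193) = -66/-160 = 0.4125.
Check on G: (172 − 232)/(86 − 232) = 0.411 ✓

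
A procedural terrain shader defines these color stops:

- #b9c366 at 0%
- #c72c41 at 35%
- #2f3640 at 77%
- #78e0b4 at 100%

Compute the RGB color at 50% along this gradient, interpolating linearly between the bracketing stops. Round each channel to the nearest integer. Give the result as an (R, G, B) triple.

(145, 48, 65)

50% lies between the 35% and 77% stops, so the local fraction is t = (50 − 35)/(77 − 35) = 15/42 ≈ 0.3571.
#c72c41 → (199, 44, 65); #2f3640 → (47, 54, 64).
R = 199 + 0.3571 × (47 − 199) = 144.721 → 145
G = 44 + 0.3571 × (54 − 44) = 47.571 → 48
B = 65 + 0.3571 × (64 − 65) = 64.643 → 65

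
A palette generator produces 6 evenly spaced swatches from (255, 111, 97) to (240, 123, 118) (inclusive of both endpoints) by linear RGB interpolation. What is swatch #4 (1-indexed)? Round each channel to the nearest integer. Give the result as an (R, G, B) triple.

(246, 118, 110)

With 6 swatches and endpoints inclusive, swatch 4 sits at t = (4 − 1)/(6 − 1) = 3/5 ≈ 0.6.
R = 255 + 0.6 × (240 − 255) = 246 → 246
G = 111 + 0.6 × (123 − 111) = 118.2 → 118
B = 97 + 0.6 × (118 − 97) = 109.6 → 110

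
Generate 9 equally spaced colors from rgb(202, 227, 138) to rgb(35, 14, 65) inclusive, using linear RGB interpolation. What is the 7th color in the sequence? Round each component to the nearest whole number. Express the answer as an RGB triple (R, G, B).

(77, 67, 83)

With 9 swatches and endpoints inclusive, swatch 7 sits at t = (7 − 1)/(9 − 1) = 6/8 ≈ 0.75.
R = 202 + 0.75 × (35 − 202) = 76.75 → 77
G = 227 + 0.75 × (14 − 227) = 67.25 → 67
B = 138 + 0.75 × (65 − 138) = 83.25 → 83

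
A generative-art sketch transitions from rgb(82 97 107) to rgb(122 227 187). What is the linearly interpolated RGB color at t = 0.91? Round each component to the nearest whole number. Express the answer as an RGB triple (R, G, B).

R = 82 + 0.91 × (122 − 82) = 82 + 0.91 × 40 = 118.4 → 118
G = 97 + 0.91 × (227 − 97) = 97 + 0.91 × 130 = 215.3 → 215
B = 107 + 0.91 × (187 − 107) = 107 + 0.91 × 80 = 179.8 → 180

(118, 215, 180)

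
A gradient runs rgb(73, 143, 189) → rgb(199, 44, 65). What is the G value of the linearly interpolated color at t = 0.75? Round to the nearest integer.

G = 143 + 0.75 × (44 − 143) = 68.75 → 69

69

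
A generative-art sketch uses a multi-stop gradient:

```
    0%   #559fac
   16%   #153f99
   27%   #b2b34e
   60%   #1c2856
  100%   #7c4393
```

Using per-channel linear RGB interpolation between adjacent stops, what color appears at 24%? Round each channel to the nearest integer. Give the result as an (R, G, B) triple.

(135, 147, 98)

24% lies between the 16% and 27% stops, so the local fraction is t = (24 − 16)/(27 − 16) = 8/11 ≈ 0.7273.
#153f99 → (21, 63, 153); #b2b34e → (178, 179, 78).
R = 21 + 0.7273 × (178 − 21) = 135.186 → 135
G = 63 + 0.7273 × (179 − 63) = 147.367 → 147
B = 153 + 0.7273 × (78 − 153) = 98.453 → 98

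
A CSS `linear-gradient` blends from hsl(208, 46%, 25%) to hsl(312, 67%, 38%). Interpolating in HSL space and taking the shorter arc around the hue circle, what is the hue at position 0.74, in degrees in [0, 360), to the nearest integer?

Hue arc: Δh = 312 − 208 = 104° (|Δh| ≤ 180, already the shorter path).
H = 208 + 0.74 × (104) = 284.96 → 285°

285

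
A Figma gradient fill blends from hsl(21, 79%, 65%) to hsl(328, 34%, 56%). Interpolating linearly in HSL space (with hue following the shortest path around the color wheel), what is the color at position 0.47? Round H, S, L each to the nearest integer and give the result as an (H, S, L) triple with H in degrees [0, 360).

(356, 58, 61)

Hue: 328 − 21 = 307°, but |307| > 180 so the shorter arc goes the other way: Δh = 307 − 360 = -53°.
H = 21 + 0.47 × (-53) = -3.91 → -4 → -4 mod 360 = 356°
S = 79 + 0.47 × (34 − 79) = 57.85 → 58%
L = 65 + 0.47 × (56 − 65) = 60.77 → 61%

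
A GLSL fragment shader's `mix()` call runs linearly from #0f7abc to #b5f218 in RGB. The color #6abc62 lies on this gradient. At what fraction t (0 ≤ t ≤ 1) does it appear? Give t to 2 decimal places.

0.55

Invert the lerp on the R channel (largest span, 166): t = (106 − 15) / (181 − 15) = 91/166 = 0.54819.
Check on G: (188 − 122)/(242 − 122) = 0.55 ✓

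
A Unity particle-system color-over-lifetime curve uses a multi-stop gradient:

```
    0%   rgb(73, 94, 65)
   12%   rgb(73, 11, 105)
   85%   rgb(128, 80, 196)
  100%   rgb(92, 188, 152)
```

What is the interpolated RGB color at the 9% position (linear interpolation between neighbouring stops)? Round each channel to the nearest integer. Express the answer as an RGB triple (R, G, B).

9% lies between the 0% and 12% stops, so the local fraction is t = (9 − 0)/(12 − 0) = 9/12 ≈ 0.75.
R = 73 + 0.75 × (73 − 73) = 73 → 73
G = 94 + 0.75 × (11 − 94) = 31.75 → 32
B = 65 + 0.75 × (105 − 65) = 95 → 95

(73, 32, 95)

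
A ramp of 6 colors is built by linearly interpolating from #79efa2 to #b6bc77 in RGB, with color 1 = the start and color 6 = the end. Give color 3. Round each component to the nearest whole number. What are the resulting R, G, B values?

(145, 219, 145)

With 6 swatches and endpoints inclusive, swatch 3 sits at t = (3 − 1)/(6 − 1) = 2/5 ≈ 0.4.
#79efa2 → (121, 239, 162); #b6bc77 → (182, 188, 119).
R = 121 + 0.4 × (182 − 121) = 145.4 → 145
G = 239 + 0.4 × (188 − 239) = 218.6 → 219
B = 162 + 0.4 × (119 − 162) = 144.8 → 145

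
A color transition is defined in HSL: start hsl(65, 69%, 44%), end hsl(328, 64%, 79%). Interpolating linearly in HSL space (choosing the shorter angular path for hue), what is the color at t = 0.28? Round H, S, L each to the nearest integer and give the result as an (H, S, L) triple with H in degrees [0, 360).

(38, 68, 54)

Hue: 328 − 65 = 263°, but |263| > 180 so the shorter arc goes the other way: Δh = 263 − 360 = -97°.
H = 65 + 0.28 × (-97) = 37.84 → 38°
S = 69 + 0.28 × (64 − 69) = 67.6 → 68%
L = 44 + 0.28 × (79 − 44) = 53.8 → 54%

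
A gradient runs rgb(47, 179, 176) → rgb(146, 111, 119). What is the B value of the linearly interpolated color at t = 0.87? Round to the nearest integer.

B = 176 + 0.87 × (119 − 176) = 126.41 → 126

126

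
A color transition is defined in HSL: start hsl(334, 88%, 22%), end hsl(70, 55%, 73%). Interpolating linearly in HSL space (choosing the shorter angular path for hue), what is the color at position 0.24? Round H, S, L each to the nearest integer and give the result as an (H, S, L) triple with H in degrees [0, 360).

Hue: 70 − 334 = -264°, but |-264| > 180 so the shorter arc goes the other way: Δh = -264 + 360 = 96°.
H = 334 + 0.24 × (96) = 357.04 → 357°
S = 88 + 0.24 × (55 − 88) = 80.08 → 80%
L = 22 + 0.24 × (73 − 22) = 34.24 → 34%

(357, 80, 34)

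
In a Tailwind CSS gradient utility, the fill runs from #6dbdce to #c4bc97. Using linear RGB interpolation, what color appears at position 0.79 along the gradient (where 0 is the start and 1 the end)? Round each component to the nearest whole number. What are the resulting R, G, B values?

#6dbdce → (109, 189, 206); #c4bc97 → (196, 188, 151).
R = 109 + 0.79 × (196 − 109) = 109 + 0.79 × 87 = 177.73 → 178
G = 189 + 0.79 × (188 − 189) = 189 + 0.79 × -1 = 188.21 → 188
B = 206 + 0.79 × (151 − 206) = 206 + 0.79 × -55 = 162.55 → 163
So the blended color is (178, 188, 163), about #b2bca3.

(178, 188, 163)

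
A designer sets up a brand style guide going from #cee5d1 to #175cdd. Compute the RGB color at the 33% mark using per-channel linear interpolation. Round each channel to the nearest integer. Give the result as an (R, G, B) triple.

(146, 184, 213)

#cee5d1 → (206, 229, 209); #175cdd → (23, 92, 221).
33% corresponds to t = 0.33.
R = 206 + 0.33 × (23 − 206) = 206 + 0.33 × -183 = 145.61 → 146
G = 229 + 0.33 × (92 − 229) = 229 + 0.33 × -137 = 183.79 → 184
B = 209 + 0.33 × (221 − 209) = 209 + 0.33 × 12 = 212.96 → 213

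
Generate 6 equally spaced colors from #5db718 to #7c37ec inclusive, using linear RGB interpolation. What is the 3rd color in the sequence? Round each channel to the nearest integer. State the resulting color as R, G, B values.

With 6 swatches and endpoints inclusive, swatch 3 sits at t = (3 − 1)/(6 − 1) = 2/5 ≈ 0.4.
#5db718 → (93, 183, 24); #7c37ec → (124, 55, 236).
R = 93 + 0.4 × (124 − 93) = 105.4 → 105
G = 183 + 0.4 × (55 − 183) = 131.8 → 132
B = 24 + 0.4 × (236 − 24) = 108.8 → 109

(105, 132, 109)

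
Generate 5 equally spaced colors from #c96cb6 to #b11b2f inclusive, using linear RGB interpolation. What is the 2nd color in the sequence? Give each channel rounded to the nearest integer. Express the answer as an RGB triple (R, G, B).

With 5 swatches and endpoints inclusive, swatch 2 sits at t = (2 − 1)/(5 − 1) = 1/4 ≈ 0.25.
#c96cb6 → (201, 108, 182); #b11b2f → (177, 27, 47).
R = 201 + 0.25 × (177 − 201) = 195 → 195
G = 108 + 0.25 × (27 − 108) = 87.75 → 88
B = 182 + 0.25 × (47 − 182) = 148.25 → 148

(195, 88, 148)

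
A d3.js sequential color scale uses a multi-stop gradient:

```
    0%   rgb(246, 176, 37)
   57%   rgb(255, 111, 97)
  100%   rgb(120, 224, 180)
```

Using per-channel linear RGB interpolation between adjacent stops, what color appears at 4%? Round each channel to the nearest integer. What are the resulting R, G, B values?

(247, 171, 41)

4% lies between the 0% and 57% stops, so the local fraction is t = (4 − 0)/(57 − 0) = 4/57 ≈ 0.0702.
R = 246 + 0.0702 × (255 − 246) = 246.632 → 247
G = 176 + 0.0702 × (111 − 176) = 171.437 → 171
B = 37 + 0.0702 × (97 − 37) = 41.212 → 41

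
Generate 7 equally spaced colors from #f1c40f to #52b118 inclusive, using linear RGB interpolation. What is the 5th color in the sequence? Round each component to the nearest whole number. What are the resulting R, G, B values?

With 7 swatches and endpoints inclusive, swatch 5 sits at t = (5 − 1)/(7 − 1) = 4/6 ≈ 0.6667.
#f1c40f → (241, 196, 15); #52b118 → (82, 177, 24).
R = 241 + 0.6667 × (82 − 241) = 134.995 → 135
G = 196 + 0.6667 × (177 − 196) = 183.333 → 183
B = 15 + 0.6667 × (24 − 15) = 21 → 21

(135, 183, 21)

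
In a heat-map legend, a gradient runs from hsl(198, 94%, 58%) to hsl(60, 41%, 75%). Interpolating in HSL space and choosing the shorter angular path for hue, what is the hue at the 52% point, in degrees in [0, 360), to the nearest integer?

126

Hue arc: Δh = 60 − 198 = -138° (|Δh| ≤ 180, already the shorter path).
H = 198 + 0.52 × (-138) = 126.24 → 126°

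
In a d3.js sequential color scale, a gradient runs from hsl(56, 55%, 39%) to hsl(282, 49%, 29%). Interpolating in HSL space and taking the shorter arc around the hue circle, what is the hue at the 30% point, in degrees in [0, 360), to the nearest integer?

Hue: 282 − 56 = 226°, but |226| > 180 so the shorter arc goes the other way: Δh = 226 − 360 = -134°.
H = 56 + 0.3 × (-134) = 15.8 → 16°

16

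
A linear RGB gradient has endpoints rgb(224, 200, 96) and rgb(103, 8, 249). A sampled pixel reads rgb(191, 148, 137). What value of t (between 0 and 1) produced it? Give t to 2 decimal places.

Invert the lerp on the G channel (largest span, 192): t = (148 − 200) / (8 − 200) = -52/-192 = 0.27083.
Check on R: (191 − 224)/(103 − 224) = 0.2727 ✓

0.27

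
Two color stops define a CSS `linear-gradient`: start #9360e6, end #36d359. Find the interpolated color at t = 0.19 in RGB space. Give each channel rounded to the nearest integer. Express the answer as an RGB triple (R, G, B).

(129, 118, 203)

#9360e6 → (147, 96, 230); #36d359 → (54, 211, 89).
R = 147 + 0.19 × (54 − 147) = 147 + 0.19 × -93 = 129.33 → 129
G = 96 + 0.19 × (211 − 96) = 96 + 0.19 × 115 = 117.85 → 118
B = 230 + 0.19 × (89 − 230) = 230 + 0.19 × -141 = 203.21 → 203
So the blended color is (129, 118, 203), about #8176cb.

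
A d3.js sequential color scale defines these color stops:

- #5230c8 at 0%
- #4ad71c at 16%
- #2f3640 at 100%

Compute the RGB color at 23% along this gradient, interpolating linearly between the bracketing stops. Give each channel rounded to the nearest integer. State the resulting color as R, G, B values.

23% lies between the 16% and 100% stops, so the local fraction is t = (23 − 16)/(100 − 16) = 7/84 ≈ 0.0833.
#4ad71c → (74, 215, 28); #2f3640 → (47, 54, 64).
R = 74 + 0.0833 × (47 − 74) = 71.751 → 72
G = 215 + 0.0833 × (54 − 215) = 201.589 → 202
B = 28 + 0.0833 × (64 − 28) = 30.999 → 31

(72, 202, 31)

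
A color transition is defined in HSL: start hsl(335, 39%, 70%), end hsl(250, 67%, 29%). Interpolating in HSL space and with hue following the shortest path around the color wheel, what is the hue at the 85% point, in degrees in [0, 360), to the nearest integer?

263

Hue arc: Δh = 250 − 335 = -85° (|Δh| ≤ 180, already the shorter path).
H = 335 + 0.85 × (-85) = 262.75 → 263°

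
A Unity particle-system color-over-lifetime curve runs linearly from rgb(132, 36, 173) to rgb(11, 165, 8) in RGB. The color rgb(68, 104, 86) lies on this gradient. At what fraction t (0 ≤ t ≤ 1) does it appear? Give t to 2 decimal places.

0.53

Invert the lerp on the B channel (largest span, 165): t = (86 − 173) / (8 − 173) = -87/-165 = 0.52727.
Check on R: (68 − 132)/(11 − 132) = 0.5289 ✓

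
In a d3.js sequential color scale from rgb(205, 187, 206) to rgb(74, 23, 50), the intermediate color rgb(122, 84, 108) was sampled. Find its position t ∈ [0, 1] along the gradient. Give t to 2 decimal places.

Invert the lerp on the G channel (largest span, 164): t = (84 − 187) / (23 − 187) = -103/-164 = 0.62805.
Check on R: (122 − 205)/(74 − 205) = 0.6336 ✓

0.63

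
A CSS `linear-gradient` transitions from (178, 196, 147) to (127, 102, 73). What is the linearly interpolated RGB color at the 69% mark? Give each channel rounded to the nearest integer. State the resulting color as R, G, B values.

(143, 131, 96)

69% corresponds to t = 0.69.
R = 178 + 0.69 × (127 − 178) = 178 + 0.69 × -51 = 142.81 → 143
G = 196 + 0.69 × (102 − 196) = 196 + 0.69 × -94 = 131.14 → 131
B = 147 + 0.69 × (73 − 147) = 147 + 0.69 × -74 = 95.94 → 96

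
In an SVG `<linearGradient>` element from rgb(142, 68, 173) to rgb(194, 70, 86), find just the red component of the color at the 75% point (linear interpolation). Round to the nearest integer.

R = 142 + 0.75 × (194 − 142) = 181 → 181

181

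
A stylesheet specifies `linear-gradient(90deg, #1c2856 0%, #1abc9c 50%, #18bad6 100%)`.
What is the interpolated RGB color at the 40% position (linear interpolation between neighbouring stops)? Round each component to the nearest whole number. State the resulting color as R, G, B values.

40% lies between the 0% and 50% stops, so the local fraction is t = (40 − 0)/(50 − 0) = 40/50 ≈ 0.8.
#1c2856 → (28, 40, 86); #1abc9c → (26, 188, 156).
R = 28 + 0.8 × (26 − 28) = 26.4 → 26
G = 40 + 0.8 × (188 − 40) = 158.4 → 158
B = 86 + 0.8 × (156 − 86) = 142 → 142

(26, 158, 142)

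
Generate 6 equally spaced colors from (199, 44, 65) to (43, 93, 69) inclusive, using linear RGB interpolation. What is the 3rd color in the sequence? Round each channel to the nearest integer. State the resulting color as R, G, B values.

With 6 swatches and endpoints inclusive, swatch 3 sits at t = (3 − 1)/(6 − 1) = 2/5 ≈ 0.4.
R = 199 + 0.4 × (43 − 199) = 136.6 → 137
G = 44 + 0.4 × (93 − 44) = 63.6 → 64
B = 65 + 0.4 × (69 − 65) = 66.6 → 67

(137, 64, 67)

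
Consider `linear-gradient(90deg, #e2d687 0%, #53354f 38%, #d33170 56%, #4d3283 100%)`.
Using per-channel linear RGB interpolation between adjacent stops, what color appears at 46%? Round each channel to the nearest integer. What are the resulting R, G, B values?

(140, 51, 94)

46% lies between the 38% and 56% stops, so the local fraction is t = (46 − 38)/(56 − 38) = 8/18 ≈ 0.4444.
#53354f → (83, 53, 79); #d33170 → (211, 49, 112).
R = 83 + 0.4444 × (211 − 83) = 139.883 → 140
G = 53 + 0.4444 × (49 − 53) = 51.222 → 51
B = 79 + 0.4444 × (112 − 79) = 93.665 → 94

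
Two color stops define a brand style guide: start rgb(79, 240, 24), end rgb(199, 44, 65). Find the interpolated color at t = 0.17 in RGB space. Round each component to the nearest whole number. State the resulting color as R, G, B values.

(99, 207, 31)

R = 79 + 0.17 × (199 − 79) = 79 + 0.17 × 120 = 99.4 → 99
G = 240 + 0.17 × (44 − 240) = 240 + 0.17 × -196 = 206.68 → 207
B = 24 + 0.17 × (65 − 24) = 24 + 0.17 × 41 = 30.97 → 31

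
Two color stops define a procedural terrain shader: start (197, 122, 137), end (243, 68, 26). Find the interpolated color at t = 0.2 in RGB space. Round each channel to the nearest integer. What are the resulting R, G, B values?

R = 197 + 0.2 × (243 − 197) = 197 + 0.2 × 46 = 206.2 → 206
G = 122 + 0.2 × (68 − 122) = 122 + 0.2 × -54 = 111.2 → 111
B = 137 + 0.2 × (26 − 137) = 137 + 0.2 × -111 = 114.8 → 115
So the blended color is (206, 111, 115), about #ce6f73.

(206, 111, 115)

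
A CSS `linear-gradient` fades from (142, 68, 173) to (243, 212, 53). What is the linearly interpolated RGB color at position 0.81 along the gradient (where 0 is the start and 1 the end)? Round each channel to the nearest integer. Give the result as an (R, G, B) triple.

R = 142 + 0.81 × (243 − 142) = 142 + 0.81 × 101 = 223.81 → 224
G = 68 + 0.81 × (212 − 68) = 68 + 0.81 × 144 = 184.64 → 185
B = 173 + 0.81 × (53 − 173) = 173 + 0.81 × -120 = 75.8 → 76

(224, 185, 76)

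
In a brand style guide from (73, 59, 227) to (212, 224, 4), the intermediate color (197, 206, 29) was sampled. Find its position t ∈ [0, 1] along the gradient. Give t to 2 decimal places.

0.89

Invert the lerp on the B channel (largest span, 223): t = (29 − 227) / (4 − 227) = -198/-223 = 0.88789.
Check on R: (197 − 73)/(212 − 73) = 0.8921 ✓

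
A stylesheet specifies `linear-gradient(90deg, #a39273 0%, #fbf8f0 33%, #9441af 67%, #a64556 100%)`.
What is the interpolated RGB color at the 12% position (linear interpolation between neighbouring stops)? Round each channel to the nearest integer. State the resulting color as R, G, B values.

(195, 183, 160)

12% lies between the 0% and 33% stops, so the local fraction is t = (12 − 0)/(33 − 0) = 12/33 ≈ 0.3636.
#a39273 → (163, 146, 115); #fbf8f0 → (251, 248, 240).
R = 163 + 0.3636 × (251 − 163) = 194.997 → 195
G = 146 + 0.3636 × (248 − 146) = 183.087 → 183
B = 115 + 0.3636 × (240 − 115) = 160.45 → 160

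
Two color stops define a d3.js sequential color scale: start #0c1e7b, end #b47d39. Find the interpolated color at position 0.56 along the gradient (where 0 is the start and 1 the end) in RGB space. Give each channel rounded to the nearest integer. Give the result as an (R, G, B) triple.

#0c1e7b → (12, 30, 123); #b47d39 → (180, 125, 57).
R = 12 + 0.56 × (180 − 12) = 12 + 0.56 × 168 = 106.08 → 106
G = 30 + 0.56 × (125 − 30) = 30 + 0.56 × 95 = 83.2 → 83
B = 123 + 0.56 × (57 − 123) = 123 + 0.56 × -66 = 86.04 → 86

(106, 83, 86)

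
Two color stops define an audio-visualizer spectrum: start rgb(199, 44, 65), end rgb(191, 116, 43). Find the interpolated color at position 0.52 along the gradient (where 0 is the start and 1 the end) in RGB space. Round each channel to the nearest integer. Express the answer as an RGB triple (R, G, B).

(195, 81, 54)

R = 199 + 0.52 × (191 − 199) = 199 + 0.52 × -8 = 194.84 → 195
G = 44 + 0.52 × (116 − 44) = 44 + 0.52 × 72 = 81.44 → 81
B = 65 + 0.52 × (43 − 65) = 65 + 0.52 × -22 = 53.56 → 54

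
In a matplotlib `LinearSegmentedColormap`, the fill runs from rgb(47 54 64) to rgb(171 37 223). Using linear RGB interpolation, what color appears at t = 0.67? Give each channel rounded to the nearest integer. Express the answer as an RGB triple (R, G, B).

(130, 43, 171)

R = 47 + 0.67 × (171 − 47) = 47 + 0.67 × 124 = 130.08 → 130
G = 54 + 0.67 × (37 − 54) = 54 + 0.67 × -17 = 42.61 → 43
B = 64 + 0.67 × (223 − 64) = 64 + 0.67 × 159 = 170.53 → 171
So the blended color is (130, 43, 171), about #822bab.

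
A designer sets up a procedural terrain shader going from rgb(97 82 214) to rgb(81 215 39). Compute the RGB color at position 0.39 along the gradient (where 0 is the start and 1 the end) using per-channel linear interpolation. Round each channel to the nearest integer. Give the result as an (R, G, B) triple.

R = 97 + 0.39 × (81 − 97) = 97 + 0.39 × -16 = 90.76 → 91
G = 82 + 0.39 × (215 − 82) = 82 + 0.39 × 133 = 133.87 → 134
B = 214 + 0.39 × (39 − 214) = 214 + 0.39 × -175 = 145.75 → 146

(91, 134, 146)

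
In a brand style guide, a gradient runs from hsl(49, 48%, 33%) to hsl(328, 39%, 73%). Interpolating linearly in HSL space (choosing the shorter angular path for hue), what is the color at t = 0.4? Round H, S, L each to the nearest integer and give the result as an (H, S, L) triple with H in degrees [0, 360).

(17, 44, 49)

Hue: 328 − 49 = 279°, but |279| > 180 so the shorter arc goes the other way: Δh = 279 − 360 = -81°.
H = 49 + 0.4 × (-81) = 16.6 → 17°
S = 48 + 0.4 × (39 − 48) = 44.4 → 44%
L = 33 + 0.4 × (73 − 33) = 49 → 49%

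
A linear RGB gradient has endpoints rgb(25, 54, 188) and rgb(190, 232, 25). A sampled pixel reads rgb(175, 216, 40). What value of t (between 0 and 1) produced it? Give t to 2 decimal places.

Invert the lerp on the G channel (largest span, 178): t = (216 − 54) / (232 − 54) = 162/178 = 0.91011.
Check on R: (175 − 25)/(190 − 25) = 0.9091 ✓

0.91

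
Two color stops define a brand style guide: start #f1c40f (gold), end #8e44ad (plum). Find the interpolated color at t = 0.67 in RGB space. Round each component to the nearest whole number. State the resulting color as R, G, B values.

(175, 110, 121)

#f1c40f → (241, 196, 15); #8e44ad → (142, 68, 173).
R = 241 + 0.67 × (142 − 241) = 241 + 0.67 × -99 = 174.67 → 175
G = 196 + 0.67 × (68 − 196) = 196 + 0.67 × -128 = 110.24 → 110
B = 15 + 0.67 × (173 − 15) = 15 + 0.67 × 158 = 120.86 → 121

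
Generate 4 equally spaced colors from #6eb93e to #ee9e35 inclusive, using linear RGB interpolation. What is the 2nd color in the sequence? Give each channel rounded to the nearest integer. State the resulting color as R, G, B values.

With 4 swatches and endpoints inclusive, swatch 2 sits at t = (2 − 1)/(4 − 1) = 1/3 ≈ 0.3333.
#6eb93e → (110, 185, 62); #ee9e35 → (238, 158, 53).
R = 110 + 0.3333 × (238 − 110) = 152.662 → 153
G = 185 + 0.3333 × (158 − 185) = 176.001 → 176
B = 62 + 0.3333 × (53 − 62) = 59 → 59

(153, 176, 59)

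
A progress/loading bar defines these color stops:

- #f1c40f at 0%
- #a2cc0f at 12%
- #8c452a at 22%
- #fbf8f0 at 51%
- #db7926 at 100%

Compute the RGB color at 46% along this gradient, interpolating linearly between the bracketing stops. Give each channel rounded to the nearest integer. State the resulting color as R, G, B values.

46% lies between the 22% and 51% stops, so the local fraction is t = (46 − 22)/(51 − 22) = 24/29 ≈ 0.8276.
#8c452a → (140, 69, 42); #fbf8f0 → (251, 248, 240).
R = 140 + 0.8276 × (251 − 140) = 231.864 → 232
G = 69 + 0.8276 × (248 − 69) = 217.14 → 217
B = 42 + 0.8276 × (240 − 42) = 205.865 → 206

(232, 217, 206)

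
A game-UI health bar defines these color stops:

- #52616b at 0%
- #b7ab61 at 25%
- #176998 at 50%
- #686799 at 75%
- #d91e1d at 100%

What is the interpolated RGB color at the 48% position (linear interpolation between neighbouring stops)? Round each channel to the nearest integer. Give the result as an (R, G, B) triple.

48% lies between the 25% and 50% stops, so the local fraction is t = (48 − 25)/(50 − 25) = 23/25 ≈ 0.92.
#b7ab61 → (183, 171, 97); #176998 → (23, 105, 152).
R = 183 + 0.92 × (23 − 183) = 35.8 → 36
G = 171 + 0.92 × (105 − 171) = 110.28 → 110
B = 97 + 0.92 × (152 − 97) = 147.6 → 148

(36, 110, 148)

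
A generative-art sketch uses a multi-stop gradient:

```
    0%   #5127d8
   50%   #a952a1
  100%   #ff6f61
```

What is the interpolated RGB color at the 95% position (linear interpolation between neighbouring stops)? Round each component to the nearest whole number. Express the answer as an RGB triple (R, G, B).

95% lies between the 50% and 100% stops, so the local fraction is t = (95 − 50)/(100 − 50) = 45/50 ≈ 0.9.
#a952a1 → (169, 82, 161); #ff6f61 → (255, 111, 97).
R = 169 + 0.9 × (255 − 169) = 246.4 → 246
G = 82 + 0.9 × (111 − 82) = 108.1 → 108
B = 161 + 0.9 × (97 − 161) = 103.4 → 103

(246, 108, 103)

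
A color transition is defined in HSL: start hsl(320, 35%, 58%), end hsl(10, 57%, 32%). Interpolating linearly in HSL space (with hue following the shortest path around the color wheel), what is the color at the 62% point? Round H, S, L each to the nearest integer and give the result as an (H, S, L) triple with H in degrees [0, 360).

Hue: 10 − 320 = -310°, but |-310| > 180 so the shorter arc goes the other way: Δh = -310 + 360 = 50°.
H = 320 + 0.62 × (50) = 351 → 351°
S = 35 + 0.62 × (57 − 35) = 48.64 → 49%
L = 58 + 0.62 × (32 − 58) = 41.88 → 42%

(351, 49, 42)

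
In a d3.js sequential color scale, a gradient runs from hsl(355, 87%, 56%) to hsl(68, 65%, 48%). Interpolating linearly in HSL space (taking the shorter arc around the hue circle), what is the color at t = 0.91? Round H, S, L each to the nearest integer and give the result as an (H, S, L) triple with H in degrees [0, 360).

Hue: 68 − 355 = -287°, but |-287| > 180 so the shorter arc goes the other way: Δh = -287 + 360 = 73°.
H = 355 + 0.91 × (73) = 421.43 → 421 → 421 mod 360 = 61°
S = 87 + 0.91 × (65 − 87) = 66.98 → 67%
L = 56 + 0.91 × (48 − 56) = 48.72 → 49%

(61, 67, 49)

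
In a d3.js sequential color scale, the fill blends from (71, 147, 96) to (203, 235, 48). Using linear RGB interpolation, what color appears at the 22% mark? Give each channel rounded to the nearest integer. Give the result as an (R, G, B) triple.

22% corresponds to t = 0.22.
R = 71 + 0.22 × (203 − 71) = 71 + 0.22 × 132 = 100.04 → 100
G = 147 + 0.22 × (235 − 147) = 147 + 0.22 × 88 = 166.36 → 166
B = 96 + 0.22 × (48 − 96) = 96 + 0.22 × -48 = 85.44 → 85

(100, 166, 85)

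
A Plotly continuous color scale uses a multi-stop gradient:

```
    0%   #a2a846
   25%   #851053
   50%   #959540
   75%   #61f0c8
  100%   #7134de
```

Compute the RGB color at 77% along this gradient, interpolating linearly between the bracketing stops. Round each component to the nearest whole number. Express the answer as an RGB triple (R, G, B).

(98, 225, 202)

77% lies between the 75% and 100% stops, so the local fraction is t = (77 − 75)/(100 − 75) = 2/25 ≈ 0.08.
#61f0c8 → (97, 240, 200); #7134de → (113, 52, 222).
R = 97 + 0.08 × (113 − 97) = 98.28 → 98
G = 240 + 0.08 × (52 − 240) = 224.96 → 225
B = 200 + 0.08 × (222 − 200) = 201.76 → 202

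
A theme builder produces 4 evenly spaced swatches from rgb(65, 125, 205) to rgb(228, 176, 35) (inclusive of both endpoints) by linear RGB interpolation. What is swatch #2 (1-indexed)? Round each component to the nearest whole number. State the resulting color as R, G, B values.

(119, 142, 148)

With 4 swatches and endpoints inclusive, swatch 2 sits at t = (2 − 1)/(4 − 1) = 1/3 ≈ 0.3333.
R = 65 + 0.3333 × (228 − 65) = 119.328 → 119
G = 125 + 0.3333 × (176 − 125) = 141.998 → 142
B = 205 + 0.3333 × (35 − 205) = 148.339 → 148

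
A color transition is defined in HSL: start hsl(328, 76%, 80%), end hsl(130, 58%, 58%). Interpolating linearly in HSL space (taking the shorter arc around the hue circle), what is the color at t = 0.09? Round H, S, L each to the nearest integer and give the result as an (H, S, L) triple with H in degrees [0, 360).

(343, 74, 78)

Hue: 130 − 328 = -198°, but |-198| > 180 so the shorter arc goes the other way: Δh = -198 + 360 = 162°.
H = 328 + 0.09 × (162) = 342.58 → 343°
S = 76 + 0.09 × (58 − 76) = 74.38 → 74%
L = 80 + 0.09 × (58 − 80) = 78.02 → 78%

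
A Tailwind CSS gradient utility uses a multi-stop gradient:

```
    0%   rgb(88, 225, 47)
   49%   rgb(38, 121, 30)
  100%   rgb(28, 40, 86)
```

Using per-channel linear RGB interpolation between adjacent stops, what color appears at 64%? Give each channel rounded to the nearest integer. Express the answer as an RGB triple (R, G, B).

(35, 97, 46)

64% lies between the 49% and 100% stops, so the local fraction is t = (64 − 49)/(100 − 49) = 15/51 ≈ 0.2941.
R = 38 + 0.2941 × (28 − 38) = 35.059 → 35
G = 121 + 0.2941 × (40 − 121) = 97.178 → 97
B = 30 + 0.2941 × (86 − 30) = 46.47 → 46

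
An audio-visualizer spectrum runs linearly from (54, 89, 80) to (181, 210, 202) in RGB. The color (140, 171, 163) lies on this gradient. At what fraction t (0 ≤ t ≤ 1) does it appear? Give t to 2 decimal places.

Invert the lerp on the R channel (largest span, 127): t = (140 − 54) / (181 − 54) = 86/127 = 0.67717.
Check on G: (171 − 89)/(210 − 89) = 0.6777 ✓

0.68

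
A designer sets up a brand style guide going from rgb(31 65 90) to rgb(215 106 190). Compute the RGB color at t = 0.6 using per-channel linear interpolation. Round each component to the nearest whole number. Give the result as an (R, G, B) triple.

R = 31 + 0.6 × (215 − 31) = 31 + 0.6 × 184 = 141.4 → 141
G = 65 + 0.6 × (106 − 65) = 65 + 0.6 × 41 = 89.6 → 90
B = 90 + 0.6 × (190 − 90) = 90 + 0.6 × 100 = 150 → 150

(141, 90, 150)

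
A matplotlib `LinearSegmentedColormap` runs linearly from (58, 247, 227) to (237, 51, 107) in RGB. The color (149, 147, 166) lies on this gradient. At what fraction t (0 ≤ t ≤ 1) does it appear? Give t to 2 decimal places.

0.51

Invert the lerp on the G channel (largest span, 196): t = (147 − 247) / (51 − 247) = -100/-196 = 0.5102.
Check on R: (149 − 58)/(237 − 58) = 0.5084 ✓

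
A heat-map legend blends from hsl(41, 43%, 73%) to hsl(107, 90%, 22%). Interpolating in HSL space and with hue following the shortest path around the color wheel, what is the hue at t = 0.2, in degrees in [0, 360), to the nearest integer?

54

Hue arc: Δh = 107 − 41 = 66° (|Δh| ≤ 180, already the shorter path).
H = 41 + 0.2 × (66) = 54.2 → 54°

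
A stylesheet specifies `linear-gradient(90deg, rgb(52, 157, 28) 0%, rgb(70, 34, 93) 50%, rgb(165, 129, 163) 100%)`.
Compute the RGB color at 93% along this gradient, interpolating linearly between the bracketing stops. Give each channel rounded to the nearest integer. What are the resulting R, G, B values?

93% lies between the 50% and 100% stops, so the local fraction is t = (93 − 50)/(100 − 50) = 43/50 ≈ 0.86.
R = 70 + 0.86 × (165 − 70) = 151.7 → 152
G = 34 + 0.86 × (129 − 34) = 115.7 → 116
B = 93 + 0.86 × (163 − 93) = 153.2 → 153

(152, 116, 153)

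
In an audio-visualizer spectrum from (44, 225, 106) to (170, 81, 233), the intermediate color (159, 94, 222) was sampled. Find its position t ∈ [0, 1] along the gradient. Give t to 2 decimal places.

Invert the lerp on the G channel (largest span, 144): t = (94 − 225) / (81 − 225) = -131/-144 = 0.90972.
Check on R: (159 − 44)/(170 − 44) = 0.9127 ✓

0.91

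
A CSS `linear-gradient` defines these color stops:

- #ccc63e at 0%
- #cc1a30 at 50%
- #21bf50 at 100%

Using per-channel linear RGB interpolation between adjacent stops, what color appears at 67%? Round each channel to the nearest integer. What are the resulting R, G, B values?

(146, 82, 59)

67% lies between the 50% and 100% stops, so the local fraction is t = (67 − 50)/(100 − 50) = 17/50 ≈ 0.34.
#cc1a30 → (204, 26, 48); #21bf50 → (33, 191, 80).
R = 204 + 0.34 × (33 − 204) = 145.86 → 146
G = 26 + 0.34 × (191 − 26) = 82.1 → 82
B = 48 + 0.34 × (80 − 48) = 58.88 → 59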